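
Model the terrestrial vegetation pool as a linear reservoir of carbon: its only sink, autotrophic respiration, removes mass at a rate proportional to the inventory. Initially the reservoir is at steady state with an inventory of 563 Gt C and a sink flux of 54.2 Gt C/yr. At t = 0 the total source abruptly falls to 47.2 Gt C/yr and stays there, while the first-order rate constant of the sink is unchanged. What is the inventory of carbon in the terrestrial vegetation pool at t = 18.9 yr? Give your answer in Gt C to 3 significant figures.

502 Gt C

Residence time τ = M₀/F₀ = 10.39 yr. The eventual steady state is M_∞ = M₀·(F₁/F₀) = 563 × 47.2/54.2 = 490.29 Gt C.
The anomaly ΔM(t) = M(t) − M_∞ decays as ΔM₀·e^(−t/τ) with ΔM₀ = 563 − 490.29 = 72.71 Gt C.
At t = 18.9 yr, e^(−t/τ) = e^(−1.820) = 0.1621, so ΔM = 11.79 Gt C and M = 490.29 + 11.79 = 502.07 Gt C.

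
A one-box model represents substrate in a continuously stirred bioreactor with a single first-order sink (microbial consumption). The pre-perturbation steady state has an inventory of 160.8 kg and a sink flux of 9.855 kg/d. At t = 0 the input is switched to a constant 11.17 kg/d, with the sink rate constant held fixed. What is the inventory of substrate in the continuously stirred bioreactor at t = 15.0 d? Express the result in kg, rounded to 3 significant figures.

τ = M₀/F₀ = 160.8/9.855 = 16.32 d; rate constant k = 1/τ.
New steady state M_∞ = F₁/k = F₁·τ = 11.17 × 16.32 = 182.26 kg.
M(t) = M_∞ + (M₀ − M_∞)·e^(−t/τ); t/τ = 15.0/16.32 = 0.9193, so e^(−t/τ) = 0.3988.
M(t) = 182.26 − 21.46 × 0.3988 = 173.70 kg.

174 kg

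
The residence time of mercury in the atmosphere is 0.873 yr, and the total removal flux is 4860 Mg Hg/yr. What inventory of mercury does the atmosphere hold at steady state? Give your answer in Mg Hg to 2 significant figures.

4200 Mg Hg

τ = M/F ⇒ M = τ × F = 0.873 × 4860 = 4243 Mg Hg.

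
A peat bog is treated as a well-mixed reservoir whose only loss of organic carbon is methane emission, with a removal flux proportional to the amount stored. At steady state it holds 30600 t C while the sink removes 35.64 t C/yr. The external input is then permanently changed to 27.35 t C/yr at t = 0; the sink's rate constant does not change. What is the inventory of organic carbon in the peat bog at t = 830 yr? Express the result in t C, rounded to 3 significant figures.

26200 t C

The sink rate constant is k = F₀/M₀ = 35.64/30600 = 0.001165 yr⁻¹.
Solving dM/dt = F₁ − kM with M(0) = M₀ gives M(t) = F₁/k + (M₀ − F₁/k)·e^(−kt).
F₁/k = 27.35/0.001165 = 23482 t C; kt = 0.001165 × 830 = 0.9667, e^(−kt) = 0.3803.
M(830) = 23482 + (30600 − 23482) × 0.3803 = 23482 + 2707 = 26189 t C.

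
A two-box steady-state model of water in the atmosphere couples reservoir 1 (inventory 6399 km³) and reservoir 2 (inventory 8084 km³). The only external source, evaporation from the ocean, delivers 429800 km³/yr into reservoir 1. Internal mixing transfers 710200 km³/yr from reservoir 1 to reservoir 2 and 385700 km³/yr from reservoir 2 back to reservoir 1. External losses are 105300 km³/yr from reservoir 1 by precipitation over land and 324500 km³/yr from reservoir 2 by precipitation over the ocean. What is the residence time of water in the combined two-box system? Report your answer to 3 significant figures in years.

For the system as a whole, the A↔B exchange is internal and contributes nothing to the throughput; only the external sinks remove mass.
M_total = 6399 + 8084 = 14483 km³.
ΣF_external_out = 105300 + 324500 = 429800 km³/yr.
τ = M_total / ΣF_ext = 14483 / 429800 = 0.03370 yr.

0.0337 yr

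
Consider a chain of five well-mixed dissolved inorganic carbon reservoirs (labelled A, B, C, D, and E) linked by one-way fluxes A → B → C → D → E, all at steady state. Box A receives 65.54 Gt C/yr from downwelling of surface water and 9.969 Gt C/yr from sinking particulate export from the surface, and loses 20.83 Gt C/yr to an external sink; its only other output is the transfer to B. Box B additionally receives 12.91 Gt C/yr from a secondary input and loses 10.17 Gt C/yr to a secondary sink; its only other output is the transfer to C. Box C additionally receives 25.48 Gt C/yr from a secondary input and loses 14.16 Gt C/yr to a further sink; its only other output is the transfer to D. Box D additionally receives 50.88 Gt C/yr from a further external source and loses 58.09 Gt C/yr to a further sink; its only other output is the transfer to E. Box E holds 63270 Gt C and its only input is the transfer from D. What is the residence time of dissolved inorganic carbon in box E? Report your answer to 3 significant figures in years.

Box A: F(A→B) = (65.54 + 9.969) − 20.83 = 54.679 Gt C/yr.
Box B: F(B→C) = (54.679 + 12.91) − 10.17 = 57.419 Gt C/yr.
Box C: F(C→D) = (57.419 + 25.48) − 14.16 = 68.739 Gt C/yr.
Box D: F(D→E) = (68.739 + 50.88) − 58.09 = 61.529 Gt C/yr.
Box E throughput = its input = 61.529 Gt C/yr; τ = 63270 / 61.529 = 1028 yr.

1030 yr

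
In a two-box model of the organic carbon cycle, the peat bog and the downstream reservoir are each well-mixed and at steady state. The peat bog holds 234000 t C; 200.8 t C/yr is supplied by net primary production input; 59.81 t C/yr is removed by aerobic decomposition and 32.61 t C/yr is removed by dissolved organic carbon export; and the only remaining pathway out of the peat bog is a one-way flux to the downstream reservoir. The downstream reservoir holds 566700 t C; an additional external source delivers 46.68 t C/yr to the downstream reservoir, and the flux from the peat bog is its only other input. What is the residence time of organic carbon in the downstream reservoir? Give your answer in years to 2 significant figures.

3700 yr

Balance the peat bog: ΣF_in = 200.80 t C/yr.
Flux to the downstream reservoir = ΣF_in − (59.81 + 32.61) = 108.38 t C/yr.
Total input to the downstream reservoir = 108.38 + 46.68 = 155.06 t C/yr; at steady state this equals its total output.
τ = M / F = 566700 / 155.06 = 3655 yr.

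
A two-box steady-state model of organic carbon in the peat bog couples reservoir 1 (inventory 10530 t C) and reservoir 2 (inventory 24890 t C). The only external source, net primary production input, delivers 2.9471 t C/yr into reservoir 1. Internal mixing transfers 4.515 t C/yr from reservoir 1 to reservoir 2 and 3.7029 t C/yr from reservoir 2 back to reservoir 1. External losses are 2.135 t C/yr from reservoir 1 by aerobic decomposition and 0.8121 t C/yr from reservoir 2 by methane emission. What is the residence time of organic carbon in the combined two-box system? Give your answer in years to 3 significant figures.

Treat the two boxes together as one reservoir: the mixing fluxes between them are internal recycling, so τ = ΣM / Σ(external losses).
M_total = 10530 + 24890 = 35420 t C.
ΣF_external_out = 2.135 + 0.8121 = 2.9471 t C/yr.
τ = M_total / ΣF_ext = 35420 / 2.9471 = 12020 yr.

12000 yr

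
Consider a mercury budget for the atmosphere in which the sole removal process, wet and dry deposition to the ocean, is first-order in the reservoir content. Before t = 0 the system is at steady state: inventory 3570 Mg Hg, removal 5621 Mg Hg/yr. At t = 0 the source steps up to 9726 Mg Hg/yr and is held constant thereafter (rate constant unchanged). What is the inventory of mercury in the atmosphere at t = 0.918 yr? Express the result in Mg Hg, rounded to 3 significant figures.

5560 Mg Hg

τ = M₀/F₀ = 3570/5621 = 0.6351 yr; rate constant k = 1/τ.
New steady state M_∞ = F₁/k = F₁·τ = 9726 × 0.6351 = 6177.2 Mg Hg.
M(t) = M_∞ + (M₀ − M_∞)·e^(−t/τ); t/τ = 0.918/0.6351 = 1.445, so e^(−t/τ) = 0.2357.
M(t) = 6177.2 − 2607 × 0.2357 = 5562.8 Mg Hg.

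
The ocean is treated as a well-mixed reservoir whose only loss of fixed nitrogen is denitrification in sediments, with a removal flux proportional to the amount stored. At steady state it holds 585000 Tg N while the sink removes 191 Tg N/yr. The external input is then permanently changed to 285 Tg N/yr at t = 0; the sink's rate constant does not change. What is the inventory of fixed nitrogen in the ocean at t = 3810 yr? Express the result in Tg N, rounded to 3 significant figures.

790000 Tg N

Residence time τ = M₀/F₀ = 3063 yr. The eventual steady state is M_∞ = M₀·(F₁/F₀) = 585000 × 285/191 = 872910 Tg N.
The anomaly ΔM(t) = M(t) − M_∞ decays as ΔM₀·e^(−t/τ) with ΔM₀ = 585000 − 872910 = −287900 Tg N.
At t = 3810 yr, e^(−t/τ) = e^(−1.244) = 0.2882, so ΔM = −82990 Tg N and M = 872910 − 82990 = 789920 Tg N.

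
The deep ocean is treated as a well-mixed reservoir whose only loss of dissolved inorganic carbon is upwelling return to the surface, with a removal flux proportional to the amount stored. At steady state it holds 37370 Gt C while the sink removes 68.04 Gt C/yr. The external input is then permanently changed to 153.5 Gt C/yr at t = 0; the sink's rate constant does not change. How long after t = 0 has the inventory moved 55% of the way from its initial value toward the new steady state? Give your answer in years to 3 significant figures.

τ = M₀/F₀ = 37370/68.04 = 549.2 yr.
The remaining gap fraction is e^(−t/τ); 55% covered ⇒ e^(−t/τ) = 0.450.
t = −τ ln(0.450) = 549.2 × 0.7985 = 438.6 yr.

439 yr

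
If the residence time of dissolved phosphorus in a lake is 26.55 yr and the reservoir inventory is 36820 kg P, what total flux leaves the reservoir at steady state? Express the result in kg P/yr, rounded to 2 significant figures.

F = M / τ = 36820 / 26.55 = 1387 kg P/yr.

1400 kg P/yr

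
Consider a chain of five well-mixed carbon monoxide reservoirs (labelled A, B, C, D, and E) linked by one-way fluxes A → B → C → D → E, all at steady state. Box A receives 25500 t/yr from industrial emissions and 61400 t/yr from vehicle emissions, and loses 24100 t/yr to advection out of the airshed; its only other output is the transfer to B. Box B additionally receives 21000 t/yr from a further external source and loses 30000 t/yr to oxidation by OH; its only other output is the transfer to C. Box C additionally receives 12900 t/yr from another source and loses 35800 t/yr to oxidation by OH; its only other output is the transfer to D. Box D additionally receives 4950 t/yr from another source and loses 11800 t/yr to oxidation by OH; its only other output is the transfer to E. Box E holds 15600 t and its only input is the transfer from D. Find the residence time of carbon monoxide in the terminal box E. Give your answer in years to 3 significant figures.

Box A: F(A→B) = (25500 + 61400) − 24100 = 62800 t/yr.
Box B: F(B→C) = (62800 + 21000) − 30000 = 53800 t/yr.
Box C: F(C→D) = (53800 + 12900) − 35800 = 30900 t/yr.
Box D: F(D→E) = (30900 + 4950) − 11800 = 24050 t/yr.
Box E throughput = its input = 24050 t/yr; τ = 15600 / 24050 = 0.6486 yr.

0.649 yr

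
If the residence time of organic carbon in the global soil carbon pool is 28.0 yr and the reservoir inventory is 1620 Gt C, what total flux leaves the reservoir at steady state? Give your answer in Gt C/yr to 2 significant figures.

F = M / τ = 1620 / 28.0 = 57.86 Gt C/yr.

58 Gt C/yr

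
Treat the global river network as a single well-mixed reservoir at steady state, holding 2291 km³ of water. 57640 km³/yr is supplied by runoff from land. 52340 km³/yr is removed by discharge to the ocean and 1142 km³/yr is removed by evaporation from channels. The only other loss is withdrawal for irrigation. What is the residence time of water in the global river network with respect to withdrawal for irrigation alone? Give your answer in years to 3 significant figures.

0.551 yr

At steady state ΣF_in = ΣF_out.
ΣF_in = 57640 km³/yr.
Withdrawal for irrigation flux = ΣF_in − (52340 + 1142) = 57640 − 53480 = 4158 km³/yr.
τ = M / F = 2291 / 4158 = 0.5510 yr.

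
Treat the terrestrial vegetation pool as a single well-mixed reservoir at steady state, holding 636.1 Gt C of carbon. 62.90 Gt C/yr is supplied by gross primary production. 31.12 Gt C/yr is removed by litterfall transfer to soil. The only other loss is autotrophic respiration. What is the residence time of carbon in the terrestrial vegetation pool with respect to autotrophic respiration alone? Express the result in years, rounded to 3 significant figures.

At steady state ΣF_in = ΣF_out.
ΣF_in = 62.900 Gt C/yr.
Autotrophic respiration flux = ΣF_in − (31.12) = 62.900 − 31.12 = 31.78 Gt C/yr.
τ = M / F = 636.1 / 31.78 = 20.02 yr.

20.0 yr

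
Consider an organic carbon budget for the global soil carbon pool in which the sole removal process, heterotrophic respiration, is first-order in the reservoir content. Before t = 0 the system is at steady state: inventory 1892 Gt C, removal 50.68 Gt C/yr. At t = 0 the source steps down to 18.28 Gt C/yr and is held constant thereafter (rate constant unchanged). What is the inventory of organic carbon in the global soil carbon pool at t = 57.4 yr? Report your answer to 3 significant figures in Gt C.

τ = M₀/F₀ = 1892/50.68 = 37.33 yr; rate constant k = 1/τ.
New steady state M_∞ = F₁/k = F₁·τ = 18.28 × 37.33 = 682.43 Gt C.
M(t) = M_∞ + (M₀ − M_∞)·e^(−t/τ); t/τ = 57.4/37.33 = 1.538, so e^(−t/τ) = 0.2149.
M(t) = 682.43 + 1210 × 0.2149 = 942.38 Gt C.

942 Gt C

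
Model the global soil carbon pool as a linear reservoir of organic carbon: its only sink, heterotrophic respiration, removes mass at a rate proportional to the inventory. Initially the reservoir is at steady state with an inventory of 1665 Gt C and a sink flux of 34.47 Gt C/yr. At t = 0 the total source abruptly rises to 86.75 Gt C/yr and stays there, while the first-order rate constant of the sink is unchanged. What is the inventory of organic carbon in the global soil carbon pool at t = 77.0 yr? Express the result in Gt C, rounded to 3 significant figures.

The sink rate constant is k = F₀/M₀ = 34.47/1665 = 0.02070 yr⁻¹.
Solving dM/dt = F₁ − kM with M(0) = M₀ gives M(t) = F₁/k + (M₀ − F₁/k)·e^(−kt).
F₁/k = 86.75/0.02070 = 4190.3 Gt C; kt = 0.02070 × 77.0 = 1.594, e^(−kt) = 0.2031.
M(77.0) = 4190.3 + (1665 − 4190.3) × 0.2031 = 4190.3 − 512.9 = 3677.4 Gt C.

3680 Gt C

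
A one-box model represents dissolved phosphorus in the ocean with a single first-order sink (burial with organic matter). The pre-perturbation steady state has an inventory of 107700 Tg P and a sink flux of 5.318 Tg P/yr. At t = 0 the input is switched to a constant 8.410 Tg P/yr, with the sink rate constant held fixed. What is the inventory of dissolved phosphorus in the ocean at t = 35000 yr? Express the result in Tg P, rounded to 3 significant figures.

τ = M₀/F₀ = 107700/5.318 = 20250 yr; rate constant k = 1/τ.
New steady state M_∞ = F₁/k = F₁·τ = 8.410 × 20250 = 170320 Tg P.
M(t) = M_∞ + (M₀ − M_∞)·e^(−t/τ); t/τ = 35000/20250 = 1.728, so e^(−t/τ) = 0.1776.
M(t) = 170320 − 62620 × 0.1776 = 159200 Tg P.

159000 Tg P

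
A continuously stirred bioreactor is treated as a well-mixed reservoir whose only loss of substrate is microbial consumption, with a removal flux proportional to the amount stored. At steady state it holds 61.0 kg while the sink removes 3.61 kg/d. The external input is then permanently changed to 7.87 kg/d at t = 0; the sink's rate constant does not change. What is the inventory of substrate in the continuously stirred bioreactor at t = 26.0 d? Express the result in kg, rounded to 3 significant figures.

The sink rate constant is k = F₀/M₀ = 3.61/61.0 = 0.05918 d⁻¹.
Solving dM/dt = F₁ − kM with M(0) = M₀ gives M(t) = F₁/k + (M₀ − F₁/k)·e^(−kt).
F₁/k = 7.87/0.05918 = 132.98 kg; kt = 0.05918 × 26.0 = 1.539, e^(−kt) = 0.2147.
M(26.0) = 132.98 + (61.0 − 132.98) × 0.2147 = 132.98 − 15.45 = 117.53 kg.

118 kg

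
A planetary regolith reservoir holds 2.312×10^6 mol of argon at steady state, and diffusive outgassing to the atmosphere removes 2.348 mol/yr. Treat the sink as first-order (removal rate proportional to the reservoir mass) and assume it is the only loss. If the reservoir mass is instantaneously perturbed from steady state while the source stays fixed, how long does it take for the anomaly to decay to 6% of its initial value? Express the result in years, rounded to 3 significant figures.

2.77×10^6 yr

For a linear reservoir the anomaly decays as exp(−t/τ) with τ = M/F = 2.312×10^6/2.348 = 984700 yr.
exp(−t/τ) = 0.06 ⇒ t = −τ ln(0.06) = 984700 × 2.813 = 2.770×10^6 yr.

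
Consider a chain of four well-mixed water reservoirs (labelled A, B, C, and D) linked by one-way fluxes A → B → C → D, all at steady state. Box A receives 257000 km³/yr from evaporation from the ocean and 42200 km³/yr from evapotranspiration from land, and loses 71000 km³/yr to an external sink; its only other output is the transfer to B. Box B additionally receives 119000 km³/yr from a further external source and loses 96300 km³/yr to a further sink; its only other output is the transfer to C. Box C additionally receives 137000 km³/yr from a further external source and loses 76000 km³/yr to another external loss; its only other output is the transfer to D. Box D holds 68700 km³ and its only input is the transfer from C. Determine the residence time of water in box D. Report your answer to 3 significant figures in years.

Box A: F(A→B) = (257000 + 42200) − 71000 = 228200 km³/yr.
Box B: F(B→C) = (228200 + 119000) − 96300 = 250900 km³/yr.
Box C: F(C→D) = (250900 + 137000) − 76000 = 311900 km³/yr.
Box D throughput = its input = 311900 km³/yr; τ = 68700 / 311900 = 0.2203 yr.

0.220 yr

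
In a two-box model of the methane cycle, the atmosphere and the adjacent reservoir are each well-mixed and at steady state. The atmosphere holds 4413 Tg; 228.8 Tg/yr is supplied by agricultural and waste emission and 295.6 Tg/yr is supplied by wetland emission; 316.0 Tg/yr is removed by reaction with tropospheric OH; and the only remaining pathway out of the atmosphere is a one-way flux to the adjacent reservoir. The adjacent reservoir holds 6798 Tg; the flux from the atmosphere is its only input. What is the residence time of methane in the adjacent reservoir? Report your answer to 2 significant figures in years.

Balance the atmosphere: ΣF_in = 228.8 + 295.6 = 524.40 Tg/yr.
Flux to the adjacent reservoir = ΣF_in − (316.0) = 208.40 Tg/yr.
At steady state the output of the adjacent reservoir equals its input, 208.40 Tg/yr.
τ = M / F = 6798 / 208.40 = 32.62 yr.

33 yr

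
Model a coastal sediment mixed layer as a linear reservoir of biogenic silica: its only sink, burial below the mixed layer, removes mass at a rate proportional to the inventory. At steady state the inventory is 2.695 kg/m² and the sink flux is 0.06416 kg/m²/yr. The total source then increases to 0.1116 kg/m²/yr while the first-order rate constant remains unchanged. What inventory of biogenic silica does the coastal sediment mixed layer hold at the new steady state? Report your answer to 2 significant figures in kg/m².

Rate constant k = F/M = 0.06416 / 2.695 = 0.02381 yr⁻¹.
At the new steady state, source = k·M_new ⇒ M_new = 0.1116 / 0.02381 = 4.688 kg/m².
(Equivalently M_new = M × F_new/F_old = 2.695 × 0.1116/0.06416.)

4.7 kg/m²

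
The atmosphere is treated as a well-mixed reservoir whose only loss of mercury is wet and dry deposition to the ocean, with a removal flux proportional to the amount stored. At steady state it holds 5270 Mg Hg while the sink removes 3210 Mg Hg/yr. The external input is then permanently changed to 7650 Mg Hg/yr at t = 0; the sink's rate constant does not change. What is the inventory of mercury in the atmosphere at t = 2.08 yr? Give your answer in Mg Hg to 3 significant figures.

10500 Mg Hg

τ = M₀/F₀ = 5270/3210 = 1.642 yr; rate constant k = 1/τ.
New steady state M_∞ = F₁/k = F₁·τ = 7650 × 1.642 = 12559 Mg Hg.
M(t) = M_∞ + (M₀ − M_∞)·e^(−t/τ); t/τ = 2.08/1.642 = 1.267, so e^(−t/τ) = 0.2817.
M(t) = 12559 − 7289 × 0.2817 = 10506 Mg Hg.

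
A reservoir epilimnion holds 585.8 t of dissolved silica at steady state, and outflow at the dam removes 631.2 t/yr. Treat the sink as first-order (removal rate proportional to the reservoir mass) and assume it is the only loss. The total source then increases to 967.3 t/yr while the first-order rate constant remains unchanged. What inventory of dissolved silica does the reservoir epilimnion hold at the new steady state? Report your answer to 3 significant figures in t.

898 t

Rate constant k = F/M = 631.2 / 585.8 = 1.078 yr⁻¹.
At the new steady state, source = k·M_new ⇒ M_new = 967.3 / 1.078 = 897.7 t.
(Equivalently M_new = M × F_new/F_old = 585.8 × 967.3/631.2.)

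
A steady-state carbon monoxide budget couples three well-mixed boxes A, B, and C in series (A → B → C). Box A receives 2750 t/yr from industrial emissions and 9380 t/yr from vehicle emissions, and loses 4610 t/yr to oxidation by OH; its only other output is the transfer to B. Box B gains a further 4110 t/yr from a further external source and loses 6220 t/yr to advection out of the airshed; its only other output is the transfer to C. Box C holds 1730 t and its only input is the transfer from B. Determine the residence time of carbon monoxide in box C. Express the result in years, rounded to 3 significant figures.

Box A: F(A→B) = (2750 + 9380) − 4610 = 7520.0 t/yr.
Box B: F(B→C) = (7520.0 + 4110) − 6220 = 5410.0 t/yr.
Box C throughput = its input = 5410.0 t/yr; τ = 1730 / 5410.0 = 0.3198 yr.

0.320 yr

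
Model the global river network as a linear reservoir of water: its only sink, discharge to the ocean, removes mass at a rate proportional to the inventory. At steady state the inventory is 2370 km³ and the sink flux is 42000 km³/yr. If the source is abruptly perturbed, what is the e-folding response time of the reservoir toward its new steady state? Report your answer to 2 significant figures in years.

0.056 yr

For a linear reservoir the response time equals the residence time τ = M/F.
τ = 2370 / 42000 = 0.05643 yr.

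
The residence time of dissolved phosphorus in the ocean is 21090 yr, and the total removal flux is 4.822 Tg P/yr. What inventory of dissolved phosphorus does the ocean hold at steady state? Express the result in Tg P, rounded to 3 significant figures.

τ = M/F ⇒ M = τ × F = 21090 × 4.822 = 101700 Tg P.

102000 Tg P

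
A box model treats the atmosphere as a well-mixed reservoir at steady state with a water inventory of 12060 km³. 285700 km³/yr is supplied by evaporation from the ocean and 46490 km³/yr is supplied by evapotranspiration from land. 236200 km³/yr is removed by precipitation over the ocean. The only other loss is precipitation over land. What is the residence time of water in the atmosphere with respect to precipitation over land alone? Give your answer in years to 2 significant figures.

At steady state ΣF_in = ΣF_out.
ΣF_in = 285700 + 46490 = 332190 km³/yr.
Precipitation over land flux = ΣF_in − (236200) = 332190 − 236200 = 95990 km³/yr.
τ = M / F = 12060 / 95990 = 0.1256 yr.

0.13 yr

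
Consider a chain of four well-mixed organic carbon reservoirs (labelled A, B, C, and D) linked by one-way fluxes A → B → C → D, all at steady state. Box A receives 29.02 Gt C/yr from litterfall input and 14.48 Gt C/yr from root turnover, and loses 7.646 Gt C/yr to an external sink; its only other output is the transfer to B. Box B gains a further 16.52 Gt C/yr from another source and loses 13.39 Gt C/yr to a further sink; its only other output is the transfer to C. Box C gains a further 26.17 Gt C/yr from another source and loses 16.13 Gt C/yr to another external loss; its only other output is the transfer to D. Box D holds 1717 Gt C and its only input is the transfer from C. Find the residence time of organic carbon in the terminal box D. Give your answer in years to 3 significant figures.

35.0 yr

Box A: F(A→B) = (29.02 + 14.48) − 7.646 = 35.854 Gt C/yr.
Box B: F(B→C) = (35.854 + 16.52) − 13.39 = 38.984 Gt C/yr.
Box C: F(C→D) = (38.984 + 26.17) − 16.13 = 49.024 Gt C/yr.
Box D throughput = its input = 49.024 Gt C/yr; τ = 1717 / 49.024 = 35.02 yr.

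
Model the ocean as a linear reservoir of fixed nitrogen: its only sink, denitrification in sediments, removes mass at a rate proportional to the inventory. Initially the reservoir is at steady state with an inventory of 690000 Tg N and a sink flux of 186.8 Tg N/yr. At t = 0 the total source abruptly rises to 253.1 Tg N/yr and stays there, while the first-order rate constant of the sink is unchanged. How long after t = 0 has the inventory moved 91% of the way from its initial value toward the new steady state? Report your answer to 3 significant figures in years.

τ = M₀/F₀ = 690000/186.8 = 3694 yr.
The remaining gap fraction is e^(−t/τ); 91% covered ⇒ e^(−t/τ) = 0.0900.
t = −τ ln(0.0900) = 3694 × 2.408 = 8894 yr.

8890 yr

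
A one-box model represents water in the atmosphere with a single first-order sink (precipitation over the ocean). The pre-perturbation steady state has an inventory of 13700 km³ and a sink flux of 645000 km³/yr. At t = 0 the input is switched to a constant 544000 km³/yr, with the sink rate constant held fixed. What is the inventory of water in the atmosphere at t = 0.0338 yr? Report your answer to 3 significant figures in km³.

τ = M₀/F₀ = 13700/645000 = 0.02124 yr; rate constant k = 1/τ.
New steady state M_∞ = F₁/k = F₁·τ = 544000 × 0.02124 = 11555 km³.
M(t) = M_∞ + (M₀ − M_∞)·e^(−t/τ); t/τ = 0.0338/0.02124 = 1.591, so e^(−t/τ) = 0.2037.
M(t) = 11555 + 2145 × 0.2037 = 11992 km³.

12000 km³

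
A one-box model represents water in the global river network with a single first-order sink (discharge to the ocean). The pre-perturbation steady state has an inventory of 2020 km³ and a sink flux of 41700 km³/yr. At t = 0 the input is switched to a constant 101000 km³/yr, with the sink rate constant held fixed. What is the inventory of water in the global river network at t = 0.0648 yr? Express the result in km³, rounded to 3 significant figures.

τ = M₀/F₀ = 2020/41700 = 0.04844 yr; rate constant k = 1/τ.
New steady state M_∞ = F₁/k = F₁·τ = 101000 × 0.04844 = 4892.6 km³.
M(t) = M_∞ + (M₀ − M_∞)·e^(−t/τ); t/τ = 0.0648/0.04844 = 1.338, so e^(−t/τ) = 0.2624.
M(t) = 4892.6 − 2873 × 0.2624 = 4138.7 km³.

4140 km³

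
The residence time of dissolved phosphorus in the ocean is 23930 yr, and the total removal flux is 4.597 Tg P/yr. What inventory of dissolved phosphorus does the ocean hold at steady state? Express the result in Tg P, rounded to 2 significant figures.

τ = M/F ⇒ M = τ × F = 23930 × 4.597 = 110000 Tg P.

110000 Tg P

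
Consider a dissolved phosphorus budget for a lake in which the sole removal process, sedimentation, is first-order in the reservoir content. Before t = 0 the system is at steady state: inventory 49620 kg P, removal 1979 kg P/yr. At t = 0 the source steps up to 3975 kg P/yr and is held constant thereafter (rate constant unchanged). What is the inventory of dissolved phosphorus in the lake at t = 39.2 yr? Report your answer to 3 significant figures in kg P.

τ = M₀/F₀ = 49620/1979 = 25.07 yr; rate constant k = 1/τ.
New steady state M_∞ = F₁/k = F₁·τ = 3975 × 25.07 = 99666 kg P.
M(t) = M_∞ + (M₀ − M_∞)·e^(−t/τ); t/τ = 39.2/25.07 = 1.563, so e^(−t/τ) = 0.2094.
M(t) = 99666 − 50050 × 0.2094 = 89186 kg P.

89200 kg P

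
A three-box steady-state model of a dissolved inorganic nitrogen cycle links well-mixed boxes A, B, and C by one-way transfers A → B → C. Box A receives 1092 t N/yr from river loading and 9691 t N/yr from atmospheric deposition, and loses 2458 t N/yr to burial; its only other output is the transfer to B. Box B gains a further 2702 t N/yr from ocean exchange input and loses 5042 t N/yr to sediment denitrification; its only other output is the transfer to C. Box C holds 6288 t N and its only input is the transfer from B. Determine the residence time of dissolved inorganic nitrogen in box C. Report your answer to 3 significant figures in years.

1.05 yr

Box A: F(A→B) = (1092 + 9691) − 2458 = 8325.0 t N/yr.
Box B: F(B→C) = (8325.0 + 2702) − 5042 = 5985.0 t N/yr.
Box C throughput = its input = 5985.0 t N/yr; τ = 6288 / 5985.0 = 1.051 yr.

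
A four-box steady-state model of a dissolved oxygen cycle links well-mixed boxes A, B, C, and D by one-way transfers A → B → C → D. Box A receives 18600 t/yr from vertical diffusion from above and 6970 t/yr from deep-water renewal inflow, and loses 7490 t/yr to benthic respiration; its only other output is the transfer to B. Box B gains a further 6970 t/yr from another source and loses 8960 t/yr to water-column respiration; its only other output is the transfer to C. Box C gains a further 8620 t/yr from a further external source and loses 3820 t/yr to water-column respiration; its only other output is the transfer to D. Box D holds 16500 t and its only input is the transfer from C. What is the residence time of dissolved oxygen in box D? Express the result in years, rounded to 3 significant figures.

Box A: F(A→B) = (18600 + 6970) − 7490 = 18080 t/yr.
Box B: F(B→C) = (18080 + 6970) − 8960 = 16090 t/yr.
Box C: F(C→D) = (16090 + 8620) − 3820 = 20890 t/yr.
Box D throughput = its input = 20890 t/yr; τ = 16500 / 20890 = 0.7899 yr.

0.790 yr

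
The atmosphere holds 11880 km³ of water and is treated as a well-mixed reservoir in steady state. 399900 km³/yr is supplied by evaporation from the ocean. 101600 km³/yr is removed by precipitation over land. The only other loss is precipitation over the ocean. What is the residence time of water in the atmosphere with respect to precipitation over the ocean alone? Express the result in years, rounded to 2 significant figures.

0.040 yr

At steady state ΣF_in = ΣF_out.
ΣF_in = 399900 km³/yr.
Precipitation over the ocean flux = ΣF_in − (101600) = 399900 − 101600 = 298300 km³/yr.
τ = M / F = 11880 / 298300 = 0.03983 yr.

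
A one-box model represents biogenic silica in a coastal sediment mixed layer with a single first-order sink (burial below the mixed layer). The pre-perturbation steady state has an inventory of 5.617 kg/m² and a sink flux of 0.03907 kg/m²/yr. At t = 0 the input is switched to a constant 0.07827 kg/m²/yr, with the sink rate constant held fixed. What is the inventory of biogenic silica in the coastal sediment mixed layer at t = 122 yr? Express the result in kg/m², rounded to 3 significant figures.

Residence time τ = M₀/F₀ = 143.8 yr. The eventual steady state is M_∞ = M₀·(F₁/F₀) = 5.617 × 0.07827/0.03907 = 11.253 kg/m².
The anomaly ΔM(t) = M(t) − M_∞ decays as ΔM₀·e^(−t/τ) with ΔM₀ = 5.617 − 11.253 = −5.636 kg/m².
At t = 122 yr, e^(−t/τ) = e^(−0.8486) = 0.4280, so ΔM = −2.412 kg/m² and M = 11.253 − 2.412 = 8.8405 kg/m².

8.84 kg/m²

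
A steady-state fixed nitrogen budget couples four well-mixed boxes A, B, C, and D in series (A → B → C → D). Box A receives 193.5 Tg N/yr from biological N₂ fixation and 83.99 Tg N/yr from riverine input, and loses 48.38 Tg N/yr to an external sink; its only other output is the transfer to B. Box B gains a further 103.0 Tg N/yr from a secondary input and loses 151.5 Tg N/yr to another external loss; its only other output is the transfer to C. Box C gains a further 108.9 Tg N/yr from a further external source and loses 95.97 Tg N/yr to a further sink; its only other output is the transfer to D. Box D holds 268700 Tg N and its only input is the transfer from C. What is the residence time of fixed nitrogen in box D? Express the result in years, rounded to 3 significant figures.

1390 yr

Box A: F(A→B) = (193.5 + 83.99) − 48.38 = 229.11 Tg N/yr.
Box B: F(B→C) = (229.11 + 103.0) − 151.5 = 180.61 Tg N/yr.
Box C: F(C→D) = (180.61 + 108.9) − 95.97 = 193.54 Tg N/yr.
Box D throughput = its input = 193.54 Tg N/yr; τ = 268700 / 193.54 = 1388 yr.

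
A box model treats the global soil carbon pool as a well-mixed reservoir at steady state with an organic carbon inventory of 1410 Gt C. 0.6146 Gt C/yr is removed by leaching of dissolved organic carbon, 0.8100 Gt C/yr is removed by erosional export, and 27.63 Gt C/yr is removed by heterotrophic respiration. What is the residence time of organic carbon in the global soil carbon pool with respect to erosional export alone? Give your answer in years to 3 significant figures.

1740 yr

Residence time with respect to a single sink: τ = M / F_sink.
τ = 1410 / 0.8100 = 1741 yr.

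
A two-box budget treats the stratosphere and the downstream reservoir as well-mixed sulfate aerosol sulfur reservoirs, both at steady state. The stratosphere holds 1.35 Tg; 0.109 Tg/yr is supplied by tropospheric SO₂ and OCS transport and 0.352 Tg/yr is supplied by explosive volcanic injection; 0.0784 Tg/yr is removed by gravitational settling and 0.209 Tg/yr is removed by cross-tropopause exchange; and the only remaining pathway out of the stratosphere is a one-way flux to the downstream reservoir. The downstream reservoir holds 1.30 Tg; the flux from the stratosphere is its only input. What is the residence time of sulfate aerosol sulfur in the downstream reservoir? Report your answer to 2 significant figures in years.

7.5 yr

Balance the stratosphere: ΣF_in = 0.109 + 0.352 = 0.46100 Tg/yr.
Flux to the downstream reservoir = ΣF_in − (0.0784 + 0.209) = 0.17360 Tg/yr.
At steady state the output of the downstream reservoir equals its input, 0.17360 Tg/yr.
τ = M / F = 1.30 / 0.17360 = 7.488 yr.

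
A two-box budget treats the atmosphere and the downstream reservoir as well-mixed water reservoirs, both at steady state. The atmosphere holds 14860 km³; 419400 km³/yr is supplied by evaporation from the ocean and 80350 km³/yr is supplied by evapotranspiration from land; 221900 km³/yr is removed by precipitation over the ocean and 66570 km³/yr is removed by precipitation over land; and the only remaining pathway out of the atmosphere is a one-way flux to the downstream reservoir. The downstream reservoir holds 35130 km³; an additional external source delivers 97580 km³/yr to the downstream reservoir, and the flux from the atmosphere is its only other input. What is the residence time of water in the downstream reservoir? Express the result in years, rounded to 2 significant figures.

Balance the atmosphere: ΣF_in = 419400 + 80350 = 499750 km³/yr.
Flux to the downstream reservoir = ΣF_in − (221900 + 66570) = 211280 km³/yr.
Total input to the downstream reservoir = 211280 + 97580 = 308860 km³/yr; at steady state this equals its total output.
τ = M / F = 35130 / 308860 = 0.1137 yr.

0.11 yr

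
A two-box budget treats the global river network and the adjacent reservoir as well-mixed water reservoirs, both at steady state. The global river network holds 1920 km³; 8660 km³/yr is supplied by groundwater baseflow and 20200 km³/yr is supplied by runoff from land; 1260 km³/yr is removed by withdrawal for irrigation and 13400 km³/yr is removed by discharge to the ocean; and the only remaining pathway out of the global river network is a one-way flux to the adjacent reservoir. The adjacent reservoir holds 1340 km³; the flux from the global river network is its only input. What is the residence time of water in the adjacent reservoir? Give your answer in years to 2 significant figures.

Balance the global river network: ΣF_in = 8660 + 20200 = 28860 km³/yr.
Flux to the adjacent reservoir = ΣF_in − (1260 + 13400) = 14200 km³/yr.
At steady state the output of the adjacent reservoir equals its input, 14200 km³/yr.
τ = M / F = 1340 / 14200 = 0.09437 yr.

0.094 yr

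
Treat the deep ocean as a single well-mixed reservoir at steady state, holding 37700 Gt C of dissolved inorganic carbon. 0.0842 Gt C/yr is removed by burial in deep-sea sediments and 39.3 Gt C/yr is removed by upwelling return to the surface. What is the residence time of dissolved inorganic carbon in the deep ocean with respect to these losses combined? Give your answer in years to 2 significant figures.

Total removal = 0.08420 + 39.30 = 39.384 Gt C/yr.
τ = M / ΣF_out = 37700 / 39.384 = 957.2 yr.

960 yr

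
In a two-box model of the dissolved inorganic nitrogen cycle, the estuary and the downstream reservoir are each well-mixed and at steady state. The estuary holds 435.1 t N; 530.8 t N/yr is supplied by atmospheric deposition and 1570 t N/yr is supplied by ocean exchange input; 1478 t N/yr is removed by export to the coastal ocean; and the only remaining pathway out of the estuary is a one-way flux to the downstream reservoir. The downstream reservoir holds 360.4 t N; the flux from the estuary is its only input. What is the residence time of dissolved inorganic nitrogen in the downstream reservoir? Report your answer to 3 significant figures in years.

0.579 yr

Balance the estuary: ΣF_in = 530.8 + 1570 = 2100.8 t N/yr.
Flux to the downstream reservoir = ΣF_in − (1478) = 622.80 t N/yr.
At steady state the output of the downstream reservoir equals its input, 622.80 t N/yr.
τ = M / F = 360.4 / 622.80 = 0.5787 yr.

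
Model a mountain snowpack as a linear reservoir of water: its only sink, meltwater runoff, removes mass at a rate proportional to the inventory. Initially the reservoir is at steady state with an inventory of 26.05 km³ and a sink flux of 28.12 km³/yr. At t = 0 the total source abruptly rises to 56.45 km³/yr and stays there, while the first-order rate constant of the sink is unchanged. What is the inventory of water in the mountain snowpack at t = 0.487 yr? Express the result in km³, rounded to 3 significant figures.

The sink rate constant is k = F₀/M₀ = 28.12/26.05 = 1.079 yr⁻¹.
Solving dM/dt = F₁ − kM with M(0) = M₀ gives M(t) = F₁/k + (M₀ − F₁/k)·e^(−kt).
F₁/k = 56.45/1.079 = 52.295 km³; kt = 1.079 × 0.487 = 0.5257, e^(−kt) = 0.5911.
M(0.487) = 52.295 + (26.05 − 52.295) × 0.5911 = 52.295 − 15.51 = 36.780 km³.

36.8 km³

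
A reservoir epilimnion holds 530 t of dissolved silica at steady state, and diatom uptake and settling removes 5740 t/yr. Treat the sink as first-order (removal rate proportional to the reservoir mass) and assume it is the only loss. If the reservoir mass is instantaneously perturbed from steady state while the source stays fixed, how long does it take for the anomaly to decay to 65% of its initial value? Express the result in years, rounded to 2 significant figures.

0.040 yr

For a linear reservoir the anomaly decays as exp(−t/τ) with τ = M/F = 530/5740 = 0.09233 yr.
exp(−t/τ) = 0.65 ⇒ t = −τ ln(0.65) = 0.09233 × 0.4308 = 0.03978 yr.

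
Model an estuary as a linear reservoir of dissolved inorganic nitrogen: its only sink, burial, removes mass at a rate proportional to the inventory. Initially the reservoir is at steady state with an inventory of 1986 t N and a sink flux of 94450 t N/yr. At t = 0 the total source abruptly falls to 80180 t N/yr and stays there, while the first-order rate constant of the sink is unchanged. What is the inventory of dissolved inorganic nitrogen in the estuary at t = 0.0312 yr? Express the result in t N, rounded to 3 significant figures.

The sink rate constant is k = F₀/M₀ = 94450/1986 = 47.56 yr⁻¹.
Solving dM/dt = F₁ − kM with M(0) = M₀ gives M(t) = F₁/k + (M₀ − F₁/k)·e^(−kt).
F₁/k = 80180/47.56 = 1685.9 t N; kt = 47.56 × 0.0312 = 1.484, e^(−kt) = 0.2268.
M(0.0312) = 1685.9 + (1986 − 1685.9) × 0.2268 = 1685.9 + 68.04 = 1754.0 t N.

1750 t N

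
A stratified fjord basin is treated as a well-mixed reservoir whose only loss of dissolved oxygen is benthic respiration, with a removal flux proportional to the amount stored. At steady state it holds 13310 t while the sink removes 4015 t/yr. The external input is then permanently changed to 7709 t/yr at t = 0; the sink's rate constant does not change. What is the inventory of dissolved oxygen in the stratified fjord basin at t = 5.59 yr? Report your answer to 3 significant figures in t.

Residence time τ = M₀/F₀ = 3.315 yr. The eventual steady state is M_∞ = M₀·(F₁/F₀) = 13310 × 7709/4015 = 25556 t.
The anomaly ΔM(t) = M(t) − M_∞ decays as ΔM₀·e^(−t/τ) with ΔM₀ = 13310 − 25556 = −12250 t.
At t = 5.59 yr, e^(−t/τ) = e^(−1.686) = 0.1852, so ΔM = −2268 t and M = 25556 − 2268 = 23288 t.

23300 t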